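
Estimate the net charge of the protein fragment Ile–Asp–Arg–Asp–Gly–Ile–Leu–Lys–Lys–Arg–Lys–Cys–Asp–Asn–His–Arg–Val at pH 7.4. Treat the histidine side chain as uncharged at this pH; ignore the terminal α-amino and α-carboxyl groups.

+3

The side chains ionized at physiological pH are Lys/Arg (+1) and Asp/Glu (−1); with His treated as neutral, nothing else contributes.
Positive (K, R): Arg3, Lys8, Lys9, Arg10, Lys11, Arg16 → +6.
Negative (D, E): Asp2, Asp4, Asp13 → −3.
Net charge = (+6) + (−3) = +3.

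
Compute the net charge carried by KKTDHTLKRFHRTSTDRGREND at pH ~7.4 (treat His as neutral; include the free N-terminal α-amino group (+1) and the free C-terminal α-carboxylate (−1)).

The side chains ionized at physiological pH are Lys/Arg (+1) and Asp/Glu (−1); with His treated as neutral, nothing else contributes.
Positive (K, R): K1, K2, K8, R9, R12, R17, R19 → +7.
Negative (D, E): D4, D16, E20, D22 → −4.
The N-terminus (+1) and C-terminus (−1) cancel.
Net charge = (+7) + (−4) = +3.

+3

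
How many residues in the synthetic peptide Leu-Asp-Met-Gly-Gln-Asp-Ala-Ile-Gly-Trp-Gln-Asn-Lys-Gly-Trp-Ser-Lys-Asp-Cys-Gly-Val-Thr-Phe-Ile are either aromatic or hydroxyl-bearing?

5

Aromatic: F, W, Y. Hydroxyl-bearing: S, T, Y.
Aromatic residues here: Trp10, Trp15, Phe23 (3).
Hydroxyl-bearing residues here: Ser16, Thr22 (2).
(Y belongs to both groups, but none appear in this sequence.) Total = 3 + 2 = 5.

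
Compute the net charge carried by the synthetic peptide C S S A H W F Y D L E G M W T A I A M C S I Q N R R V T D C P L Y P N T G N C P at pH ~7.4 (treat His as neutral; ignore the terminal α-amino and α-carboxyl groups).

The side chains ionized at physiological pH are Lys/Arg (+1) and Asp/Glu (−1); with His treated as neutral, nothing else contributes.
Positive (K, R): R25, R26 → +2.
Negative (D, E): D9, E11, D29 → −3.
Net charge = (+2) + (−3) = −1.

-1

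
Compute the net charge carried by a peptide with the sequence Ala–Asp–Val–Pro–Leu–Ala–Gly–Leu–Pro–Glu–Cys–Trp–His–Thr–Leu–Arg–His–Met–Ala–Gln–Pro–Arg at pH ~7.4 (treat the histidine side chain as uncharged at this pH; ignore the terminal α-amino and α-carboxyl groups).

0

The side chains ionized at physiological pH are Lys/Arg (+1) and Asp/Glu (−1); with His treated as neutral, nothing else contributes.
Positive (K, R): Arg16, Arg22 → +2.
Negative (D, E): Asp2, Glu10 → −2.
Net charge = (+2) + (−2) = 0.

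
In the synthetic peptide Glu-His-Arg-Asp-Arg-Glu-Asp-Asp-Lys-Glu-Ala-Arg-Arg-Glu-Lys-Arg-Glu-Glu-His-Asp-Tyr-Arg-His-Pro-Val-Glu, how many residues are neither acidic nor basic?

4

Acidic: D, E. Basic: K, R, H. All other residues are neither.
Matching residues: Ala11, Tyr21, Pro24, Val25.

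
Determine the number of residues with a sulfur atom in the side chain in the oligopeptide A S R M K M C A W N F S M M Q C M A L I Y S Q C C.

The sulfur-bearing residues are cysteine (–SH) and methionine (–S–CH₃).
Matching residues: M4, M6, C7, M13, M14, C16, M17, C24, C25.

9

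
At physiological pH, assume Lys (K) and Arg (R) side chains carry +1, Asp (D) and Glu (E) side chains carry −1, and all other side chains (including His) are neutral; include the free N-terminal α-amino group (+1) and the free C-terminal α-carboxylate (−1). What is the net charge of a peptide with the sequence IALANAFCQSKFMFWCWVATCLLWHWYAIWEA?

0

Positive (K, R): K11 → +1.
Negative (D, E): E31 → −1.
The N-terminus (+1) and C-terminus (−1) cancel.
Net charge = (+1) + (−1) = 0.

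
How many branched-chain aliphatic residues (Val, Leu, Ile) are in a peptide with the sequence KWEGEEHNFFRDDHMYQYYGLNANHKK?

Matching residues: L21.

1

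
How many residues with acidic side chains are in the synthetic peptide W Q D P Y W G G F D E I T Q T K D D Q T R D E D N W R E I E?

Aspartate (D) and glutamate (E) have carboxylic-acid side chains and are the acidic amino acids.
Matching residues: D3, D10, E11, D17, D18, D22, E23, D24, E28, E30.

10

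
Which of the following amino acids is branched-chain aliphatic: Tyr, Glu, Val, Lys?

V, L, and I make up the branched-chain aliphatic group.
Of the listed options, only Val belongs to this group.

Val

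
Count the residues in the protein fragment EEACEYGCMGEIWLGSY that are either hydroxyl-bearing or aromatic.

Hydroxyl-bearing: S, T, Y. Aromatic: F, W, Y.
Hydroxyl-bearing residues here: Y6, S16, Y17 (3).
Aromatic residues here: Y6, W13, Y17 (3).
Y is in both groups, so the 2 Y residues must not be double-counted.
Total = 3 + 3 − 2 = 4.

4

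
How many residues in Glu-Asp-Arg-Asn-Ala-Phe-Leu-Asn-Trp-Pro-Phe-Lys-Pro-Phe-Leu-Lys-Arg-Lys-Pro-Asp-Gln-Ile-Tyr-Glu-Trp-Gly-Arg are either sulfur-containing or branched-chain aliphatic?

3

Sulfur-containing: C, M. Branched-chain aliphatic: I, L, V.
Sulfur-containing residues here: none (0).
Branched-chain aliphatic residues here: Leu7, Leu15, Ile22 (3).
The two groups share no amino acid, so total = 0 + 3 = 3.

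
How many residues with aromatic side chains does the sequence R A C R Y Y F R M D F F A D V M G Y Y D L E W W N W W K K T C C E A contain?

11

The aromatic amino acids are Phe (F, benzyl), Trp (W, indole), and Tyr (Y, phenol).
Matching residues: Y5, Y6, F7, F11, F12, Y18, Y19, W23, W24, W26, W27.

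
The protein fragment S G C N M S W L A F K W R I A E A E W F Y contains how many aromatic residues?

Phenylalanine (F), tryptophan (W), and tyrosine (Y) have aromatic ring side chains.
Matching residues: W7, F10, W12, W19, F20, Y21.

6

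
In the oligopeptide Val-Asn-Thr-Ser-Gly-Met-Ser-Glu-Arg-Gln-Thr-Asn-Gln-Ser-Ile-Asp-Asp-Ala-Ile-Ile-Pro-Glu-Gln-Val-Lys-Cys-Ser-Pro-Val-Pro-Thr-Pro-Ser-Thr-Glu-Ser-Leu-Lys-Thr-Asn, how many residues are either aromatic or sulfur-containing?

2

Aromatic: F, W, Y. Sulfur-containing: C, M.
Aromatic residues here: none (0).
Sulfur-containing residues here: Met6, Cys26 (2).
The two groups share no amino acid, so total = 0 + 2 = 2.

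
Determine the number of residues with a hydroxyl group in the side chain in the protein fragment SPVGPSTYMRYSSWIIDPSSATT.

11

Serine (S), threonine (T), and tyrosine (Y) each carry a hydroxyl group on the side chain.
Matching residues: S1, S6, T7, Y8, Y11, S12, S13, S19, S20, T22, T23.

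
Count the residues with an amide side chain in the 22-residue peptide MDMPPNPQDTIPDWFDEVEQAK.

Only N (asparagine) and Q (glutamine) carry a side-chain carboxamide.
Matching residues: N6, Q8, Q20.

3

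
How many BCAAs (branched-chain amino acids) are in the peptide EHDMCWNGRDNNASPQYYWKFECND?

0

Valine (V), leucine (L), and isoleucine (I) are the branched-chain amino acids.
None of the 25 residues belong to this group.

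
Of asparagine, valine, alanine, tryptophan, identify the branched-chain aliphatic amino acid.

Valine (V), leucine (L), and isoleucine (I) are the branched-chain amino acids.
Of the listed options, only valine belongs to this group.

valine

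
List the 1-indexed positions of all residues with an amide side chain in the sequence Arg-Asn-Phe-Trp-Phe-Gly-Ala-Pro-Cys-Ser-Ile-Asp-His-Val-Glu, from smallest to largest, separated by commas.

Only N (asparagine) and Q (glutamine) carry a side-chain carboxamide.
Matching residues: Asn2.

2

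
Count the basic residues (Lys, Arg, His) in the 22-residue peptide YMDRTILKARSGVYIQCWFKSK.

5

Matching residues: R4, K8, R10, K20, K22.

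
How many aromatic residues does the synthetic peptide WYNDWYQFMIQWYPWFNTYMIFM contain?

11

Phenylalanine (F), tryptophan (W), and tyrosine (Y) have aromatic ring side chains.
Matching residues: W1, Y2, W5, Y6, F8, W12, Y13, W15, F16, Y19, F22.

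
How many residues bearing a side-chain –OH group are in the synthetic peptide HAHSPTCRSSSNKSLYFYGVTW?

Serine (S), threonine (T), and tyrosine (Y) each carry a hydroxyl group on the side chain.
Matching residues: S4, T6, S9, S10, S11, S14, Y16, Y18, T21.

9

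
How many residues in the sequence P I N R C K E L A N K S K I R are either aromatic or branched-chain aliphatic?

Aromatic: F, W, Y. Branched-chain aliphatic: I, L, V.
Aromatic residues here: none (0).
Branched-chain aliphatic residues here: I2, L8, I14 (3).
The two groups share no amino acid, so total = 0 + 3 = 3.

3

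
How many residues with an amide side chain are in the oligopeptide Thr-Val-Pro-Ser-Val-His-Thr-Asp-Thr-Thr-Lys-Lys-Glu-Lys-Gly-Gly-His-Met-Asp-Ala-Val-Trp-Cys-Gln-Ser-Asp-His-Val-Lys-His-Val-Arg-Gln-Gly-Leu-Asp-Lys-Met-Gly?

Asparagine (N) and glutamine (Q) have uncharged amide side chains.
Matching residues: Gln24, Gln33.

2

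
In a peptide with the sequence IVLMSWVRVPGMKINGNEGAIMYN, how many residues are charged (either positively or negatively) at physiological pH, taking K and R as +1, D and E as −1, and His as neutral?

Charged side chains at pH ~7.4: K, R (positive); D, E (negative).
Matching residues: R8, K13, E18.

3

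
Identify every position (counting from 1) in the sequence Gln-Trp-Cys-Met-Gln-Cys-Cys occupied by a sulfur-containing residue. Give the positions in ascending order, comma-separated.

3, 4, 6, 7

Only Cys (C) and Met (M) have a sulfur atom in the side chain.
Matching residues: Cys3, Met4, Cys6, Cys7.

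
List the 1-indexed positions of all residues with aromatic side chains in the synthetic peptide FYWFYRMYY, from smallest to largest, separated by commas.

1, 2, 3, 4, 5, 8, 9

F, W, and Y each carry an aromatic ring on the side chain.
Matching residues: F1, Y2, W3, F4, Y5, Y8, Y9.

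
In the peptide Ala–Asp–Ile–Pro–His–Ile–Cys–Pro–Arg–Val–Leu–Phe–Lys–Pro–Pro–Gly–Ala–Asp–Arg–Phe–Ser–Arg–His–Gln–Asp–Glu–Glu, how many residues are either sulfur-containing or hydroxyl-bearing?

Sulfur-containing: C, M. Hydroxyl-bearing: S, T, Y.
Sulfur-containing residues here: Cys7 (1).
Hydroxyl-bearing residues here: Ser21 (1).
The two groups share no amino acid, so total = 1 + 1 = 2.

2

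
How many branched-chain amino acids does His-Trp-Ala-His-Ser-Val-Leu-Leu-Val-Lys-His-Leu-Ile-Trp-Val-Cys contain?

The BCAAs are Val, Leu, and Ile — aliphatic side chains with a branch point.
Matching residues: Val6, Leu7, Leu8, Val9, Leu12, Ile13, Val15.

7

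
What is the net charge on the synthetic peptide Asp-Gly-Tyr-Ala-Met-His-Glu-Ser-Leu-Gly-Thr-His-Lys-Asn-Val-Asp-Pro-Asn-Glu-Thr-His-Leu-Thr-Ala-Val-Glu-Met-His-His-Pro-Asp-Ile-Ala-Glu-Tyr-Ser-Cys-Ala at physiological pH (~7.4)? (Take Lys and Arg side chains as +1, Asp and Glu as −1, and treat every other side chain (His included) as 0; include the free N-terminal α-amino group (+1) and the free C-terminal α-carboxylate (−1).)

-6

Positive (K, R): Lys13 → +1.
Negative (D, E): Asp1, Glu7, Asp16, Glu19, Glu26, Asp31, Glu34 → −7.
The N-terminus (+1) and C-terminus (−1) cancel.
Net charge = (+1) + (−7) = −6.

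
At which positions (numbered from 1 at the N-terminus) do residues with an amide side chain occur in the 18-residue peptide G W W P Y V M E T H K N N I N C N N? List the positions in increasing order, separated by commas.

12, 13, 15, 17, 18

Only N (asparagine) and Q (glutamine) carry a side-chain carboxamide.
Matching residues: N12, N13, N15, N17, N18.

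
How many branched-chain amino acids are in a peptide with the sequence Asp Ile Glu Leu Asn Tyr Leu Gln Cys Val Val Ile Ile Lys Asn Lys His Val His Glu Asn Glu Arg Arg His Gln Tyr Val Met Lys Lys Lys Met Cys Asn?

Valine (V), leucine (L), and isoleucine (I) are the branched-chain amino acids.
Matching residues: Ile2, Leu4, Leu7, Val10, Val11, Ile12, Ile13, Val18, Val28.

9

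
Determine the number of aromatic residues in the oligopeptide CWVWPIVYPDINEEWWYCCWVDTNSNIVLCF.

F, W, and Y each carry an aromatic ring on the side chain.
Matching residues: W2, W4, Y8, W15, W16, Y17, W20, F31.

8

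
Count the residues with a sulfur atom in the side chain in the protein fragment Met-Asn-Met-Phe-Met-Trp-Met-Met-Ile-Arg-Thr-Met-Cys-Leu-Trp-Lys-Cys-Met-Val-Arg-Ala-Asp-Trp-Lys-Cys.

Cysteine (C, thiol) and methionine (M, thioether) are the two sulfur-containing amino acids.
Matching residues: Met1, Met3, Met5, Met7, Met8, Met12, Cys13, Cys17, Met18, Cys25.

10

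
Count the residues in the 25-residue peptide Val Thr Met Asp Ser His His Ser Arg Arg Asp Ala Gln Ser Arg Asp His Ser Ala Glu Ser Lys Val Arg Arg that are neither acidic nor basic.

Acidic: D, E. Basic: K, R, H. All other residues are neither.
Matching residues: Val1, Thr2, Met3, Ser5, Ser8, Ala12, Gln13, Ser14, Ser18, Ala19, Ser21, Val23.

12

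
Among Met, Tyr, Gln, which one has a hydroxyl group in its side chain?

S, T, and Y are the three residues with a side-chain hydroxyl.
Of the listed options, only Tyr belongs to this group.

Tyr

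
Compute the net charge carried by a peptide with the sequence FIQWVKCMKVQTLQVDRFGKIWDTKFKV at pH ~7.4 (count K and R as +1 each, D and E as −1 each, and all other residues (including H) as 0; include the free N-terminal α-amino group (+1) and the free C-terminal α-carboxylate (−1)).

Positive (K, R): K6, K9, R17, K20, K25, K27 → +6.
Negative (D, E): D16, D23 → −2.
The N-terminus (+1) and C-terminus (−1) cancel.
Net charge = (+6) + (−2) = +4.

+4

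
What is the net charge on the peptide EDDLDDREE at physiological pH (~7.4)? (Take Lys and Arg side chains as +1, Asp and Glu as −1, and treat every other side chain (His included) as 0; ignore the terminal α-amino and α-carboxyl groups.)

-6

Positive (K, R): R7 → +1.
Negative (D, E): E1, D2, D3, D5, D6, E8, E9 → −7.
Net charge = (+1) + (−7) = −6.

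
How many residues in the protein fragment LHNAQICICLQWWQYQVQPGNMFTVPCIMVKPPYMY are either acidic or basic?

2

Acidic: D, E. Basic: H, K, R.
Acidic residues here: none (0).
Basic residues here: H2, K31 (2).
The two groups share no amino acid, so total = 0 + 2 = 2.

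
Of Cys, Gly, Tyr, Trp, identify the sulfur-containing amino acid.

Only Cys (C) and Met (M) have a sulfur atom in the side chain.
Of the listed options, only Cys belongs to this group.

Cys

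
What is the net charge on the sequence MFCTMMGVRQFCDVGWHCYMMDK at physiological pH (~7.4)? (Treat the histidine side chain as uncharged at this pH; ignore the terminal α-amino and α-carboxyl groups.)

Near pH 7.4, K and R contribute +1 each, D and E contribute −1 each, and every other side chain (His included, as stated) is uncharged.
Positive (K, R): R9, K23 → +2.
Negative (D, E): D13, D22 → −2.
Net charge = (+2) + (−2) = 0.

0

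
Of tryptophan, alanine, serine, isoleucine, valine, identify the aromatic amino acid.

tryptophan

Phenylalanine (F), tryptophan (W), and tyrosine (Y) have aromatic ring side chains.
Of the listed options, only tryptophan belongs to this group.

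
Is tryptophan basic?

K, R, and H are the three residues with basic side chains (ε-amine, guanidinium, and imidazole respectively).
Tryptophan is not in this group.

No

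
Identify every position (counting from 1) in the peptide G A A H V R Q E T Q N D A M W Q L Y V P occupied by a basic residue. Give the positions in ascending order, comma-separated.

4, 6

The basic amino acids are Lys (K), Arg (R), and His (H).
Matching residues: H4, R6.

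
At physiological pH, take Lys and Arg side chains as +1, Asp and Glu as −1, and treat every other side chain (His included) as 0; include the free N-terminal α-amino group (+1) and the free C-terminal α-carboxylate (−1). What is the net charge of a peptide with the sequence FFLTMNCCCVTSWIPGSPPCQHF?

Positive (K, R): none → +0.
Negative (D, E): none → −0.
The N-terminus (+1) and C-terminus (−1) cancel.
Net charge = (+0) + (−0) = 0.

0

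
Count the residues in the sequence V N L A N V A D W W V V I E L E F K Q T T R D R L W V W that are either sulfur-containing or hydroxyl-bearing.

2

Sulfur-containing: C, M. Hydroxyl-bearing: S, T, Y.
Sulfur-containing residues here: none (0).
Hydroxyl-bearing residues here: T20, T21 (2).
The two groups share no amino acid, so total = 0 + 2 = 2.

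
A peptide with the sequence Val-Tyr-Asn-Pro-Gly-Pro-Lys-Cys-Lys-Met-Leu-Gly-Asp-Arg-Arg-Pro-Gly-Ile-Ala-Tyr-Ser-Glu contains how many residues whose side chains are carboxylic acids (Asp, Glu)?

Matching residues: Asp13, Glu22.

2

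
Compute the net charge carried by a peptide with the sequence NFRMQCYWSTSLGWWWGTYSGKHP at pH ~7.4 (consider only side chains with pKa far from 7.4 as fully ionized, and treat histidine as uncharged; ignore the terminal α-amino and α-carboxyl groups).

Near pH 7.4, K and R contribute +1 each, D and E contribute −1 each, and every other side chain (His included, as stated) is uncharged.
Positive (K, R): R3, K22 → +2.
Negative (D, E): none → −0.
Net charge = (+2) + (−0) = +2.

+2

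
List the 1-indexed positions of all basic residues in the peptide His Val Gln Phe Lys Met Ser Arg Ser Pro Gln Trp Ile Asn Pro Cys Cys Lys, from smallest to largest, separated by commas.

The basic amino acids are Lys (K), Arg (R), and His (H).
Matching residues: His1, Lys5, Arg8, Lys18.

1, 5, 8, 18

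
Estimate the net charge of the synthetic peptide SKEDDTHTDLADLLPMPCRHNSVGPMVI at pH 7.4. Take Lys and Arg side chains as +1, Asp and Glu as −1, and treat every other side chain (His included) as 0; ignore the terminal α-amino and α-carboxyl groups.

Positive (K, R): K2, R19 → +2.
Negative (D, E): E3, D4, D5, D9, D12 → −5.
Net charge = (+2) + (−5) = −3.

-3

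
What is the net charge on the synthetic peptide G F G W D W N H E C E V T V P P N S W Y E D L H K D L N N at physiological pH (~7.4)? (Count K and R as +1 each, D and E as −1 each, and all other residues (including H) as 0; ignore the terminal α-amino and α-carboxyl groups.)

Positive (K, R): K25 → +1.
Negative (D, E): D5, E9, E11, E21, D22, D26 → −6.
Net charge = (+1) + (−6) = −5.

-5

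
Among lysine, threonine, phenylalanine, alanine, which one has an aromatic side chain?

F, W, and Y each carry an aromatic ring on the side chain.
Of the listed options, only phenylalanine belongs to this group.

phenylalanine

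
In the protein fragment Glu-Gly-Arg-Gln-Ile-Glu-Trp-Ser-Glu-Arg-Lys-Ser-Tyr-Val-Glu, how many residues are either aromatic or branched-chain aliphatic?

Aromatic: F, W, Y. Branched-chain aliphatic: I, L, V.
Aromatic residues here: Trp7, Tyr13 (2).
Branched-chain aliphatic residues here: Ile5, Val14 (2).
The two groups share no amino acid, so total = 2 + 2 = 4.

4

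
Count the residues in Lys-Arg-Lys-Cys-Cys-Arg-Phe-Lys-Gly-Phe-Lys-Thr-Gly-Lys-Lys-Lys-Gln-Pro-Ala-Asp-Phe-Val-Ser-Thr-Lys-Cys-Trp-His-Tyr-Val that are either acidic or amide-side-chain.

Acidic: D, E. Amide-side-chain: N, Q.
Acidic residues here: Asp20 (1).
Amide-side-chain residues here: Gln17 (1).
The two groups share no amino acid, so total = 1 + 1 = 2.

2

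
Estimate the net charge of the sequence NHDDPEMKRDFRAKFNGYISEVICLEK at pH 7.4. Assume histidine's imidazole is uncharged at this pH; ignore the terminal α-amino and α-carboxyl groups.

Near pH 7.4, K and R contribute +1 each, D and E contribute −1 each, and every other side chain (His included, as stated) is uncharged.
Positive (K, R): K8, R9, R12, K14, K27 → +5.
Negative (D, E): D3, D4, E6, D10, E21, E26 → −6.
Net charge = (+5) + (−6) = −1.

-1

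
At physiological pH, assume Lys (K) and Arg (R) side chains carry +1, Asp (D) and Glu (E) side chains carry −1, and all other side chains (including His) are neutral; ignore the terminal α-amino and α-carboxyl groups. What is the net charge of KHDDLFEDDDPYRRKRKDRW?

0

Positive (K, R): K1, R13, R14, K15, R16, K17, R19 → +7.
Negative (D, E): D3, D4, E7, D8, D9, D10, D18 → −7.
Net charge = (+7) + (−7) = 0.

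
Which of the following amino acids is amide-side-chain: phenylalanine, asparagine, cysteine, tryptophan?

The amide-side-chain residues are Asn (N) and Gln (Q).
Of the listed options, only asparagine belongs to this group.

asparagine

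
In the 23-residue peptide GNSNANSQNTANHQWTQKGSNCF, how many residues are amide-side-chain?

Asparagine (N) and glutamine (Q) have uncharged amide side chains.
Matching residues: N2, N4, N6, Q8, N9, N12, Q14, Q17, N21.

9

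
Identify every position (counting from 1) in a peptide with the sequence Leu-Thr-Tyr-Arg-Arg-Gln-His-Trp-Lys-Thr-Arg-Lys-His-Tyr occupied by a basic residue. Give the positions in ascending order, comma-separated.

Lysine (K), arginine (R), and histidine (H) have basic, nitrogen-containing side chains.
Matching residues: Arg4, Arg5, His7, Lys9, Arg11, Lys12, His13.

4, 5, 7, 9, 11, 12, 13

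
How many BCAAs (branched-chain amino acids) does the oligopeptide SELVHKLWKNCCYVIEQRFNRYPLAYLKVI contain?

V, L, and I make up the branched-chain aliphatic group.
Matching residues: L3, V4, L7, V14, I15, L24, L27, V29, I30.

9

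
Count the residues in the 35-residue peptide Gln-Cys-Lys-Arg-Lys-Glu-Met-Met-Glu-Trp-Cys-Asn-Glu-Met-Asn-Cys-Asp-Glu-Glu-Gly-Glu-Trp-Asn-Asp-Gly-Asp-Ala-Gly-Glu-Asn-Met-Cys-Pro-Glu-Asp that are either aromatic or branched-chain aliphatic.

2

Aromatic: F, W, Y. Branched-chain aliphatic: I, L, V.
Aromatic residues here: Trp10, Trp22 (2).
Branched-chain aliphatic residues here: none (0).
The two groups share no amino acid, so total = 2 + 0 = 2.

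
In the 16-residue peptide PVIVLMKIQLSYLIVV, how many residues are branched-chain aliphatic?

10

The BCAAs are Val, Leu, and Ile — aliphatic side chains with a branch point.
Matching residues: V2, I3, V4, L5, I8, L10, L13, I14, V15, V16.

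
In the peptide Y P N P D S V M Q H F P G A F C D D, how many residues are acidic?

3

Only D (aspartate) and E (glutamate) carry a side-chain carboxylic acid.
Matching residues: D5, D17, D18.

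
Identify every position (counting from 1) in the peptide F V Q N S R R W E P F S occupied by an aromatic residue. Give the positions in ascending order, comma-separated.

1, 8, 11

Phenylalanine (F), tryptophan (W), and tyrosine (Y) have aromatic ring side chains.
Matching residues: F1, W8, F11.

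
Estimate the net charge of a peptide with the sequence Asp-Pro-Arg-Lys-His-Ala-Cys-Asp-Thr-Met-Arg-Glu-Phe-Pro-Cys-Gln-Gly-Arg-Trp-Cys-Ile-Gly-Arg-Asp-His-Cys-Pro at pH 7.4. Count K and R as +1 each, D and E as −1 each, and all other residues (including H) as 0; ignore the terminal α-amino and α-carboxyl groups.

Positive (K, R): Arg3, Lys4, Arg11, Arg18, Arg23 → +5.
Negative (D, E): Asp1, Asp8, Glu12, Asp24 → −4.
Net charge = (+5) + (−4) = +1.

+1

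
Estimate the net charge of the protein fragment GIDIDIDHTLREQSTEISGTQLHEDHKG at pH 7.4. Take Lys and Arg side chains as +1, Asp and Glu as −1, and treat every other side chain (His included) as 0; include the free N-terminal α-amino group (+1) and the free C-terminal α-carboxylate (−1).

Positive (K, R): R11, K27 → +2.
Negative (D, E): D3, D5, D7, E12, E16, E24, D25 → −7.
The N-terminus (+1) and C-terminus (−1) cancel.
Net charge = (+2) + (−7) = −5.

-5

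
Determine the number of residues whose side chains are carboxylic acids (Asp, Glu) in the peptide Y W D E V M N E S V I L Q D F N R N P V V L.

Matching residues: D3, E4, E8, D14.

4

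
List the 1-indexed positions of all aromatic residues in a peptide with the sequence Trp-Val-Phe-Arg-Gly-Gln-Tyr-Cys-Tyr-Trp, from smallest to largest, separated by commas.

1, 3, 7, 9, 10

Phenylalanine (F), tryptophan (W), and tyrosine (Y) have aromatic ring side chains.
Matching residues: Trp1, Phe3, Tyr7, Tyr9, Trp10.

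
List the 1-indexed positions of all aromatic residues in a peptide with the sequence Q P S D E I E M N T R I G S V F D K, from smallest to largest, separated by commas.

16

Phenylalanine (F), tryptophan (W), and tyrosine (Y) have aromatic ring side chains.
Matching residues: F16.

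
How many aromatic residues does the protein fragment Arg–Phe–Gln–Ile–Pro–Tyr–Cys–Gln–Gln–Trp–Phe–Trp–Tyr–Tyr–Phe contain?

F, W, and Y each carry an aromatic ring on the side chain.
Matching residues: Phe2, Tyr6, Trp10, Phe11, Trp12, Tyr13, Tyr14, Phe15.

8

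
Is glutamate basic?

Lysine (K), arginine (R), and histidine (H) have basic, nitrogen-containing side chains.
Glutamate is not in this group.

No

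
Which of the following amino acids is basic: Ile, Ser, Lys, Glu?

Lys

Lysine (K), arginine (R), and histidine (H) have basic, nitrogen-containing side chains.
Of the listed options, only Lys belongs to this group.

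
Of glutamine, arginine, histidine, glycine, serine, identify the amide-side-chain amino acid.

Only N (asparagine) and Q (glutamine) carry a side-chain carboxamide.
Of the listed options, only glutamine belongs to this group.

glutamine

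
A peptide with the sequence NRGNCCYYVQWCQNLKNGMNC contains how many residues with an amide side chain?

7

The amide-side-chain residues are Asn (N) and Gln (Q).
Matching residues: N1, N4, Q10, Q13, N14, N17, N20.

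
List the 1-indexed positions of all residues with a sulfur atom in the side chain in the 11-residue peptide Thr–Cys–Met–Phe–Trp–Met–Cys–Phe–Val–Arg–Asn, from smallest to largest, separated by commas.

Only Cys (C) and Met (M) have a sulfur atom in the side chain.
Matching residues: Cys2, Met3, Met6, Cys7.

2, 3, 6, 7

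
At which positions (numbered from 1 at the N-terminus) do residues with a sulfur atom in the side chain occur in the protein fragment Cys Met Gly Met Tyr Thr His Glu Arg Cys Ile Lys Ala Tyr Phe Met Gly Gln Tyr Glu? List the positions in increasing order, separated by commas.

Only Cys (C) and Met (M) have a sulfur atom in the side chain.
Matching residues: Cys1, Met2, Met4, Cys10, Met16.

1, 2, 4, 10, 16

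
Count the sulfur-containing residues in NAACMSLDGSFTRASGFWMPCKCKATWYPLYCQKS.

6

Cysteine (C, thiol) and methionine (M, thioether) are the two sulfur-containing amino acids.
Matching residues: C4, M5, M19, C21, C23, C32.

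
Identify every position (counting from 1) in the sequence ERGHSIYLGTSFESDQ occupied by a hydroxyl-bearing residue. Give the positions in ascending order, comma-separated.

5, 7, 10, 11, 14

Serine (S), threonine (T), and tyrosine (Y) each carry a hydroxyl group on the side chain.
Matching residues: S5, Y7, T10, S11, S14.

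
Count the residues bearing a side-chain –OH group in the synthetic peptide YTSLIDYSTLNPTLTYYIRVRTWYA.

12

The –OH-bearing residues are Ser, Thr (aliphatic alcohols), and Tyr (phenol).
Matching residues: Y1, T2, S3, Y7, S8, T9, T13, T15, Y16, Y17, T22, Y24.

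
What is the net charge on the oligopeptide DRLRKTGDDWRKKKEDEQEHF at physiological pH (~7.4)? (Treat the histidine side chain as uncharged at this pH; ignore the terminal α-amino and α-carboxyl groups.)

0

Near pH 7.4, K and R contribute +1 each, D and E contribute −1 each, and every other side chain (His included, as stated) is uncharged.
Positive (K, R): R2, R4, K5, R11, K12, K13, K14 → +7.
Negative (D, E): D1, D8, D9, E15, D16, E17, E19 → −7.
Net charge = (+7) + (−7) = 0.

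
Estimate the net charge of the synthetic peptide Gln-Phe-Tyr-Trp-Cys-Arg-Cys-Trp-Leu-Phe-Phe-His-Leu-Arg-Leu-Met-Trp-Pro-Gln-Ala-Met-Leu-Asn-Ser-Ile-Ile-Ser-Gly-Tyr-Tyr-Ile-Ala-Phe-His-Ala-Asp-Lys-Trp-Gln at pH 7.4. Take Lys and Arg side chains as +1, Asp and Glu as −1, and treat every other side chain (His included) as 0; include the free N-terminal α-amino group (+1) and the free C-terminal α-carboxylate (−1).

+2

Positive (K, R): Arg6, Arg14, Lys37 → +3.
Negative (D, E): Asp36 → −1.
The N-terminus (+1) and C-terminus (−1) cancel.
Net charge = (+3) + (−1) = +2.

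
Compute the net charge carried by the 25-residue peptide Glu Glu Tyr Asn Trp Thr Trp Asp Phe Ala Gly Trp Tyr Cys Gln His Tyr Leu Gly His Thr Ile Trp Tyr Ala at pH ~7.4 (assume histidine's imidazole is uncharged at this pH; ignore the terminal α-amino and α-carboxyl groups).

The side chains ionized at physiological pH are Lys/Arg (+1) and Asp/Glu (−1); with His treated as neutral, nothing else contributes.
Positive (K, R): none → +0.
Negative (D, E): Glu1, Glu2, Asp8 → −3.
Net charge = (+0) + (−3) = −3.

-3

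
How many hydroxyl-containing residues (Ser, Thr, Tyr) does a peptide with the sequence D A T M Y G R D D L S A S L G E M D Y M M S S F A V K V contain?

Matching residues: T3, Y5, S11, S13, Y19, S22, S23.

7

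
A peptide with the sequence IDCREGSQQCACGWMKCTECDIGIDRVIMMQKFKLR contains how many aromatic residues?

F, W, and Y each carry an aromatic ring on the side chain.
Matching residues: W14, F33.

2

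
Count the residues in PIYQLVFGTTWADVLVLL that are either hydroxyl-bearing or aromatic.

Hydroxyl-bearing: S, T, Y. Aromatic: F, W, Y.
Hydroxyl-bearing residues here: Y3, T9, T10 (3).
Aromatic residues here: Y3, F7, W11 (3).
Y is in both groups, so the 1 Y residue must not be double-counted.
Total = 3 + 3 − 1 = 5.

5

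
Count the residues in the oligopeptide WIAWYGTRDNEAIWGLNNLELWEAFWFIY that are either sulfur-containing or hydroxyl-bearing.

3

Sulfur-containing: C, M. Hydroxyl-bearing: S, T, Y.
Sulfur-containing residues here: none (0).
Hydroxyl-bearing residues here: Y5, T7, Y29 (3).
The two groups share no amino acid, so total = 0 + 3 = 3.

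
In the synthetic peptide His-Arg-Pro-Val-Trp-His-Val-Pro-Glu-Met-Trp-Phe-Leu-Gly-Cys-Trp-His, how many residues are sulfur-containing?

Cysteine (C, thiol) and methionine (M, thioether) are the two sulfur-containing amino acids.
Matching residues: Met10, Cys15.

2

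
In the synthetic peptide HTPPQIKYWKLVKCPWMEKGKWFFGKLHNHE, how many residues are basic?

K, R, and H are the three residues with basic side chains (ε-amine, guanidinium, and imidazole respectively).
Matching residues: H1, K7, K10, K13, K19, K21, K26, H28, H30.

9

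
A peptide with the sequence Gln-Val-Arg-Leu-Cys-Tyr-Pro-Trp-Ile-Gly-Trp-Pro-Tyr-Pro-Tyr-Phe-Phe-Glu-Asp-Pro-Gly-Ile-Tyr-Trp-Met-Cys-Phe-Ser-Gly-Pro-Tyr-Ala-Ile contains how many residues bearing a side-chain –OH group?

The –OH-bearing residues are Ser, Thr (aliphatic alcohols), and Tyr (phenol).
Matching residues: Tyr6, Tyr13, Tyr15, Tyr23, Ser28, Tyr31.

6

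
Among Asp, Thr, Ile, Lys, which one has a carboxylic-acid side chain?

Asp

Only D (aspartate) and E (glutamate) carry a side-chain carboxylic acid.
Of the listed options, only Asp belongs to this group.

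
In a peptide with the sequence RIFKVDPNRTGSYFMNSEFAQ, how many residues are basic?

Lysine (K), arginine (R), and histidine (H) have basic, nitrogen-containing side chains.
Matching residues: R1, K4, R9.

3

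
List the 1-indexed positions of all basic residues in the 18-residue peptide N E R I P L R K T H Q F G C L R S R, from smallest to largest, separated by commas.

K, R, and H are the three residues with basic side chains (ε-amine, guanidinium, and imidazole respectively).
Matching residues: R3, R7, K8, H10, R16, R18.

3, 7, 8, 10, 16, 18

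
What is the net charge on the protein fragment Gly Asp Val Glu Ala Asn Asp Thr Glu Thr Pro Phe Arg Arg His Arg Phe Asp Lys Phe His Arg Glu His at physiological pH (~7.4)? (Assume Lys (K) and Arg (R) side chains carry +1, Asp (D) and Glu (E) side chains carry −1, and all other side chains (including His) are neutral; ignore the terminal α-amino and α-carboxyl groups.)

Positive (K, R): Arg13, Arg14, Arg16, Lys19, Arg22 → +5.
Negative (D, E): Asp2, Glu4, Asp7, Glu9, Asp18, Glu23 → −6.
Net charge = (+5) + (−6) = −1.

-1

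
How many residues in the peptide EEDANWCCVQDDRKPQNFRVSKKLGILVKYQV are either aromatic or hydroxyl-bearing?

4

Aromatic: F, W, Y. Hydroxyl-bearing: S, T, Y.
Aromatic residues here: W6, F18, Y30 (3).
Hydroxyl-bearing residues here: S21, Y30 (2).
Y is in both groups, so the 1 Y residue must not be double-counted.
Total = 3 + 2 − 1 = 4.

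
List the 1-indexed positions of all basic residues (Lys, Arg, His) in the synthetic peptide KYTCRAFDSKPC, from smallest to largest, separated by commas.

1, 5, 10

Matching residues: K1, R5, K10.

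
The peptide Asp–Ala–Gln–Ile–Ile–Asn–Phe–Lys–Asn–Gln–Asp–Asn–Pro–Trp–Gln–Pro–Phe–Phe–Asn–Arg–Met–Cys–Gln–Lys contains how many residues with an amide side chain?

8

Asparagine (N) and glutamine (Q) have uncharged amide side chains.
Matching residues: Gln3, Asn6, Asn9, Gln10, Asn12, Gln15, Asn19, Gln23.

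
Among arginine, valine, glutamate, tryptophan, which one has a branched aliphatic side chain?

valine

The BCAAs are Val, Leu, and Ile — aliphatic side chains with a branch point.
Of the listed options, only valine belongs to this group.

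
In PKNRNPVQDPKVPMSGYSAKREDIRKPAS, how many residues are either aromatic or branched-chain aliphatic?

Aromatic: F, W, Y. Branched-chain aliphatic: I, L, V.
Aromatic residues here: Y17 (1).
Branched-chain aliphatic residues here: V7, V12, I24 (3).
The two groups share no amino acid, so total = 1 + 3 = 4.

4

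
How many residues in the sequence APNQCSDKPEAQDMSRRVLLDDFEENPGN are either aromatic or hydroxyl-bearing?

3

Aromatic: F, W, Y. Hydroxyl-bearing: S, T, Y.
Aromatic residues here: F23 (1).
Hydroxyl-bearing residues here: S6, S15 (2).
(Y belongs to both groups, but none appear in this sequence.) Total = 1 + 2 = 3.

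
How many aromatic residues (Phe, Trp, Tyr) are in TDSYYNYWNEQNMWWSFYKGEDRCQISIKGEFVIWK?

10

Matching residues: Y4, Y5, Y7, W8, W14, W15, F17, Y18, F32, W35.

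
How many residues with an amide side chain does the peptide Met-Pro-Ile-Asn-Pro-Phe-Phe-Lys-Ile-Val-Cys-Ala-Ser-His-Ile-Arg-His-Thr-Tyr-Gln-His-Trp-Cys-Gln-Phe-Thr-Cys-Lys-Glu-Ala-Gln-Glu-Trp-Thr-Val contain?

Only N (asparagine) and Q (glutamine) carry a side-chain carboxamide.
Matching residues: Asn4, Gln20, Gln24, Gln31.

4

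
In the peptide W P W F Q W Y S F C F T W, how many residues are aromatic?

8

The aromatic amino acids are Phe (F, benzyl), Trp (W, indole), and Tyr (Y, phenol).
Matching residues: W1, W3, F4, W6, Y7, F9, F11, W13.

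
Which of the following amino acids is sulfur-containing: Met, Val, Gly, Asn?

Only Cys (C) and Met (M) have a sulfur atom in the side chain.
Of the listed options, only Met belongs to this group.

Met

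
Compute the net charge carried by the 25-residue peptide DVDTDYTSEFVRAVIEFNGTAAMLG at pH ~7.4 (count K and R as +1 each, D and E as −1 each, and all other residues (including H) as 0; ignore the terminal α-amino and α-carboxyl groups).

Positive (K, R): R12 → +1.
Negative (D, E): D1, D3, D5, E9, E16 → −5.
Net charge = (+1) + (−5) = −4.

-4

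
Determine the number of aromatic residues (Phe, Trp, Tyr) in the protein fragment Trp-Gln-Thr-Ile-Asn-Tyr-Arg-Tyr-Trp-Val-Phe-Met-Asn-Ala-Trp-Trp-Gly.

7

Matching residues: Trp1, Tyr6, Tyr8, Trp9, Phe11, Trp15, Trp16.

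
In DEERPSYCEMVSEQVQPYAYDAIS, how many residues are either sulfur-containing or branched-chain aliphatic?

Sulfur-containing: C, M. Branched-chain aliphatic: I, L, V.
Sulfur-containing residues here: C8, M10 (2).
Branched-chain aliphatic residues here: V11, V15, I23 (3).
The two groups share no amino acid, so total = 2 + 3 = 5.

5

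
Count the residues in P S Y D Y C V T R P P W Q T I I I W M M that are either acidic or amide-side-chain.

Acidic: D, E. Amide-side-chain: N, Q.
Acidic residues here: D4 (1).
Amide-side-chain residues here: Q13 (1).
The two groups share no amino acid, so total = 1 + 1 = 2.

2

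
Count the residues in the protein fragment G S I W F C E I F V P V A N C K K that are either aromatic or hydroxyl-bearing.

Aromatic: F, W, Y. Hydroxyl-bearing: S, T, Y.
Aromatic residues here: W4, F5, F9 (3).
Hydroxyl-bearing residues here: S2 (1).
(Y belongs to both groups, but none appear in this sequence.) Total = 3 + 1 = 4.

4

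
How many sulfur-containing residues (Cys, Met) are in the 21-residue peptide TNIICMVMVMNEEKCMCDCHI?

8

Matching residues: C5, M6, M8, M10, C15, M16, C17, C19.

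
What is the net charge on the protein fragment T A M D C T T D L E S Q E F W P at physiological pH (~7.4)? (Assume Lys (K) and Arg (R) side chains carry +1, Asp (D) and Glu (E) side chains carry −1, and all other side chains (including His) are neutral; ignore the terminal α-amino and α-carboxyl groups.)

-4

Positive (K, R): none → +0.
Negative (D, E): D4, D8, E10, E13 → −4.
Net charge = (+0) + (−4) = −4.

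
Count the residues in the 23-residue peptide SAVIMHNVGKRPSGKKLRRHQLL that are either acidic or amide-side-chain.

Acidic: D, E. Amide-side-chain: N, Q.
Acidic residues here: none (0).
Amide-side-chain residues here: N7, Q21 (2).
The two groups share no amino acid, so total = 0 + 2 = 2.

2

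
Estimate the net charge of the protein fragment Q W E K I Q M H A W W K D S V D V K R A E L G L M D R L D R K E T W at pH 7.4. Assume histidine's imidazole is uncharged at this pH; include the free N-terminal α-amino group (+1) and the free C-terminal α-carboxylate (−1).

0

The side chains ionized at physiological pH are Lys/Arg (+1) and Asp/Glu (−1); with His treated as neutral, nothing else contributes.
Positive (K, R): K4, K12, K18, R19, R27, R30, K31 → +7.
Negative (D, E): E3, D13, D16, E21, D26, D29, E32 → −7.
The N-terminus (+1) and C-terminus (−1) cancel.
Net charge = (+7) + (−7) = 0.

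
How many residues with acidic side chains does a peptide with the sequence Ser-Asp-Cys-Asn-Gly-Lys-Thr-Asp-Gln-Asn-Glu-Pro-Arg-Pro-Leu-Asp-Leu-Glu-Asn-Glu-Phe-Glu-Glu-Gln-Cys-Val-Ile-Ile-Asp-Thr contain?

9

The acidic residues are Asp (D) and Glu (E), whose side chains end in a carboxylate group.
Matching residues: Asp2, Asp8, Glu11, Asp16, Glu18, Glu20, Glu22, Glu23, Asp29.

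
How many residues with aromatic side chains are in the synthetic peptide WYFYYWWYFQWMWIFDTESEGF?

Phenylalanine (F), tryptophan (W), and tyrosine (Y) have aromatic ring side chains.
Matching residues: W1, Y2, F3, Y4, Y5, W6, W7, Y8, F9, W11, W13, F15, F22.

13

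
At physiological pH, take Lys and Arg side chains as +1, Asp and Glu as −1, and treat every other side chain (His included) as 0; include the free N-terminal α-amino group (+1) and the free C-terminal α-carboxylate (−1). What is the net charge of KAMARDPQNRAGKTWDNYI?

Positive (K, R): K1, R5, R10, K13 → +4.
Negative (D, E): D6, D16 → −2.
The N-terminus (+1) and C-terminus (−1) cancel.
Net charge = (+4) + (−2) = +2.

+2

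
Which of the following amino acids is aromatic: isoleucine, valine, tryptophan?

tryptophan

F, W, and Y each carry an aromatic ring on the side chain.
Of the listed options, only tryptophan belongs to this group.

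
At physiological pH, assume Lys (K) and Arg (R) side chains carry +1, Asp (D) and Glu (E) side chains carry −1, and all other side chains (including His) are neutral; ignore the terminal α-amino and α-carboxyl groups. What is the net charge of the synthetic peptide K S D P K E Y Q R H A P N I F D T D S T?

-1

Positive (K, R): K1, K5, R9 → +3.
Negative (D, E): D3, E6, D16, D18 → −4.
Net charge = (+3) + (−4) = −1.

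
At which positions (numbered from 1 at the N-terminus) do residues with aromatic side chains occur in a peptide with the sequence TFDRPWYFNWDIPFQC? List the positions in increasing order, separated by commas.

F, W, and Y each carry an aromatic ring on the side chain.
Matching residues: F2, W6, Y7, F8, W10, F14.

2, 6, 7, 8, 10, 14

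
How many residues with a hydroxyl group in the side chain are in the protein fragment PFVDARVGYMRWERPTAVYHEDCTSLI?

5

Serine (S), threonine (T), and tyrosine (Y) each carry a hydroxyl group on the side chain.
Matching residues: Y9, T16, Y19, T24, S25.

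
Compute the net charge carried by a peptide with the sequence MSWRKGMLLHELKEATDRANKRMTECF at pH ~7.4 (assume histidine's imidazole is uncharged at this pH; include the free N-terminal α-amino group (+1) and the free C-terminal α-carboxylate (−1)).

At pH ~7.4 the Lys and Arg side chains are protonated (+1), the Asp and Glu side chains are deprotonated (−1), and with His taken as neutral all other side chains carry no charge.
Positive (K, R): R4, K5, K13, R18, K21, R22 → +6.
Negative (D, E): E11, E14, D17, E25 → −4.
The N-terminus (+1) and C-terminus (−1) cancel.
Net charge = (+6) + (−4) = +2.

+2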